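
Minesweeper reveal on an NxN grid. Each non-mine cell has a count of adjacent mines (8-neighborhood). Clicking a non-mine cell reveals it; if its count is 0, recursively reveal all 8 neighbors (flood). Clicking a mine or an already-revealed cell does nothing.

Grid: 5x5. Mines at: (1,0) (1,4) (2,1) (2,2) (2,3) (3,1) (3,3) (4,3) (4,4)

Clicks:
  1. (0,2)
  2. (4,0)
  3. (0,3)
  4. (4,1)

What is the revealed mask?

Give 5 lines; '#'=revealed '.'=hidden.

Click 1 (0,2) count=0: revealed 6 new [(0,1) (0,2) (0,3) (1,1) (1,2) (1,3)] -> total=6
Click 2 (4,0) count=1: revealed 1 new [(4,0)] -> total=7
Click 3 (0,3) count=1: revealed 0 new [(none)] -> total=7
Click 4 (4,1) count=1: revealed 1 new [(4,1)] -> total=8

Answer: .###.
.###.
.....
.....
##...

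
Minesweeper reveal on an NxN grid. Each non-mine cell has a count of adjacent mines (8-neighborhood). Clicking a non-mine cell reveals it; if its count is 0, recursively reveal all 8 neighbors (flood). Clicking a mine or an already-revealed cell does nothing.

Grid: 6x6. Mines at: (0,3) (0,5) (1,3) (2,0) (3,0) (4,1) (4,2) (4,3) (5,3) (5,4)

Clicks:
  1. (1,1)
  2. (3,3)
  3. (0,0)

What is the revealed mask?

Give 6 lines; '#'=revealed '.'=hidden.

Click 1 (1,1) count=1: revealed 1 new [(1,1)] -> total=1
Click 2 (3,3) count=2: revealed 1 new [(3,3)] -> total=2
Click 3 (0,0) count=0: revealed 5 new [(0,0) (0,1) (0,2) (1,0) (1,2)] -> total=7

Answer: ###...
###...
......
...#..
......
......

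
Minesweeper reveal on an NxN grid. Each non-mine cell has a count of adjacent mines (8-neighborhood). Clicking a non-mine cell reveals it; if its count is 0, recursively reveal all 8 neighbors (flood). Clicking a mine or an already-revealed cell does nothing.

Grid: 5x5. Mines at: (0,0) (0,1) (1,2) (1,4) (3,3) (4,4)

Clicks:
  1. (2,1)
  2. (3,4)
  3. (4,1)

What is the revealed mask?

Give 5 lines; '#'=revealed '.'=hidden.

Answer: .....
##...
###..
###.#
###..

Derivation:
Click 1 (2,1) count=1: revealed 1 new [(2,1)] -> total=1
Click 2 (3,4) count=2: revealed 1 new [(3,4)] -> total=2
Click 3 (4,1) count=0: revealed 10 new [(1,0) (1,1) (2,0) (2,2) (3,0) (3,1) (3,2) (4,0) (4,1) (4,2)] -> total=12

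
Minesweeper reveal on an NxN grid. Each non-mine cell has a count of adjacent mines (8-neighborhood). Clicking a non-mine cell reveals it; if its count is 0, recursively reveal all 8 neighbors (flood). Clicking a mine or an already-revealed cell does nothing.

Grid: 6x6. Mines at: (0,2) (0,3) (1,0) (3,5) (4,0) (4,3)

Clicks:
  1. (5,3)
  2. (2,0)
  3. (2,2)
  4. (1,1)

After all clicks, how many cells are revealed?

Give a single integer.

Answer: 14

Derivation:
Click 1 (5,3) count=1: revealed 1 new [(5,3)] -> total=1
Click 2 (2,0) count=1: revealed 1 new [(2,0)] -> total=2
Click 3 (2,2) count=0: revealed 12 new [(1,1) (1,2) (1,3) (1,4) (2,1) (2,2) (2,3) (2,4) (3,1) (3,2) (3,3) (3,4)] -> total=14
Click 4 (1,1) count=2: revealed 0 new [(none)] -> total=14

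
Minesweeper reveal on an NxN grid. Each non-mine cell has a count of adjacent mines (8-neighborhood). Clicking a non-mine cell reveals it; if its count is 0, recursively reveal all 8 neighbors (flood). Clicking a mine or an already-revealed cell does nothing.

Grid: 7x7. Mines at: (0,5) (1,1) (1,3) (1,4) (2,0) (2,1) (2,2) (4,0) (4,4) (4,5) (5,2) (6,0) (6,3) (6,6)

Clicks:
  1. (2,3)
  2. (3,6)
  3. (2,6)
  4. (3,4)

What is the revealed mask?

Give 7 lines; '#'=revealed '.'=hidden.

Answer: .......
.....##
...#.##
....###
.......
.......
.......

Derivation:
Click 1 (2,3) count=3: revealed 1 new [(2,3)] -> total=1
Click 2 (3,6) count=1: revealed 1 new [(3,6)] -> total=2
Click 3 (2,6) count=0: revealed 5 new [(1,5) (1,6) (2,5) (2,6) (3,5)] -> total=7
Click 4 (3,4) count=2: revealed 1 new [(3,4)] -> total=8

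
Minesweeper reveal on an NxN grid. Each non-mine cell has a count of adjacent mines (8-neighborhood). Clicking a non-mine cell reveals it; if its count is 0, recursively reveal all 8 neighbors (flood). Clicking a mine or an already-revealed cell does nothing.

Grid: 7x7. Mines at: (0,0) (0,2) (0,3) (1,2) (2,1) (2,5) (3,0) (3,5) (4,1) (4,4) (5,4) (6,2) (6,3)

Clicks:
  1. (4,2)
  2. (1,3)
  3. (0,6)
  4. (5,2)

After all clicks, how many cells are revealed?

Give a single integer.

Click 1 (4,2) count=1: revealed 1 new [(4,2)] -> total=1
Click 2 (1,3) count=3: revealed 1 new [(1,3)] -> total=2
Click 3 (0,6) count=0: revealed 6 new [(0,4) (0,5) (0,6) (1,4) (1,5) (1,6)] -> total=8
Click 4 (5,2) count=3: revealed 1 new [(5,2)] -> total=9

Answer: 9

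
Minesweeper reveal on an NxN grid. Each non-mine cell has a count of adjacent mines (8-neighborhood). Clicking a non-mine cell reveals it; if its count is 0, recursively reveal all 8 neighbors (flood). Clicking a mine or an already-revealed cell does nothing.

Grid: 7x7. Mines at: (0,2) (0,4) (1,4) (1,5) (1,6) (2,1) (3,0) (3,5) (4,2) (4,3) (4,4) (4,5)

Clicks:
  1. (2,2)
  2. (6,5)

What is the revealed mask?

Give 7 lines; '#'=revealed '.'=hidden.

Answer: .......
.......
..#....
.......
##.....
#######
#######

Derivation:
Click 1 (2,2) count=1: revealed 1 new [(2,2)] -> total=1
Click 2 (6,5) count=0: revealed 16 new [(4,0) (4,1) (5,0) (5,1) (5,2) (5,3) (5,4) (5,5) (5,6) (6,0) (6,1) (6,2) (6,3) (6,4) (6,5) (6,6)] -> total=17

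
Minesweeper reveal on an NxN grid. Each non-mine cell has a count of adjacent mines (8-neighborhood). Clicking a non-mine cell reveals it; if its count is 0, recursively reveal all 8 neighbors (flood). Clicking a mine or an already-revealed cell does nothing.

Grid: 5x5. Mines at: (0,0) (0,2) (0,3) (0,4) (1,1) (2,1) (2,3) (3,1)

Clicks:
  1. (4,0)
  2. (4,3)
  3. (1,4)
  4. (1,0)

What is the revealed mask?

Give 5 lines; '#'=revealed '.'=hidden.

Click 1 (4,0) count=1: revealed 1 new [(4,0)] -> total=1
Click 2 (4,3) count=0: revealed 6 new [(3,2) (3,3) (3,4) (4,2) (4,3) (4,4)] -> total=7
Click 3 (1,4) count=3: revealed 1 new [(1,4)] -> total=8
Click 4 (1,0) count=3: revealed 1 new [(1,0)] -> total=9

Answer: .....
#...#
.....
..###
#.###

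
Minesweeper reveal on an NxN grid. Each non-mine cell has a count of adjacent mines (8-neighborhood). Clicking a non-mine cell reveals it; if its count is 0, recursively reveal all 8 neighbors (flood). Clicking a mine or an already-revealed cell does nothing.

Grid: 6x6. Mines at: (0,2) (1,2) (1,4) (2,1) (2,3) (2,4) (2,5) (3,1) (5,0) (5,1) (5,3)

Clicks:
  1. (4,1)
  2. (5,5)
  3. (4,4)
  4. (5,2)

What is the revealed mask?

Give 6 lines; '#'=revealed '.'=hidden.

Answer: ......
......
......
....##
.#..##
..#.##

Derivation:
Click 1 (4,1) count=3: revealed 1 new [(4,1)] -> total=1
Click 2 (5,5) count=0: revealed 6 new [(3,4) (3,5) (4,4) (4,5) (5,4) (5,5)] -> total=7
Click 3 (4,4) count=1: revealed 0 new [(none)] -> total=7
Click 4 (5,2) count=2: revealed 1 new [(5,2)] -> total=8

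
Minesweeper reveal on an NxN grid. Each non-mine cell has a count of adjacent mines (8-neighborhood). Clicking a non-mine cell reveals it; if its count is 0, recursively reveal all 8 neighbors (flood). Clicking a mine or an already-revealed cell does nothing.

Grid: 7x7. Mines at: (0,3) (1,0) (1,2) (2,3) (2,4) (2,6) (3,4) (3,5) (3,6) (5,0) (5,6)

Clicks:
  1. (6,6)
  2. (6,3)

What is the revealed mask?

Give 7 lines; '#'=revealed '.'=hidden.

Answer: .......
.......
###....
####...
######.
.#####.
.######

Derivation:
Click 1 (6,6) count=1: revealed 1 new [(6,6)] -> total=1
Click 2 (6,3) count=0: revealed 23 new [(2,0) (2,1) (2,2) (3,0) (3,1) (3,2) (3,3) (4,0) (4,1) (4,2) (4,3) (4,4) (4,5) (5,1) (5,2) (5,3) (5,4) (5,5) (6,1) (6,2) (6,3) (6,4) (6,5)] -> total=24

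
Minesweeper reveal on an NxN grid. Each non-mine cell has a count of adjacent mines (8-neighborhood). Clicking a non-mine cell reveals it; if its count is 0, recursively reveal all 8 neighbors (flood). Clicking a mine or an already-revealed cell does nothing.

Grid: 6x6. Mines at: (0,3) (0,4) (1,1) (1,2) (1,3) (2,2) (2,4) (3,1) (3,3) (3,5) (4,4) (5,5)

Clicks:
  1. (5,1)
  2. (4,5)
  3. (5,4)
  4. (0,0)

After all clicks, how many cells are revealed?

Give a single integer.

Click 1 (5,1) count=0: revealed 8 new [(4,0) (4,1) (4,2) (4,3) (5,0) (5,1) (5,2) (5,3)] -> total=8
Click 2 (4,5) count=3: revealed 1 new [(4,5)] -> total=9
Click 3 (5,4) count=2: revealed 1 new [(5,4)] -> total=10
Click 4 (0,0) count=1: revealed 1 new [(0,0)] -> total=11

Answer: 11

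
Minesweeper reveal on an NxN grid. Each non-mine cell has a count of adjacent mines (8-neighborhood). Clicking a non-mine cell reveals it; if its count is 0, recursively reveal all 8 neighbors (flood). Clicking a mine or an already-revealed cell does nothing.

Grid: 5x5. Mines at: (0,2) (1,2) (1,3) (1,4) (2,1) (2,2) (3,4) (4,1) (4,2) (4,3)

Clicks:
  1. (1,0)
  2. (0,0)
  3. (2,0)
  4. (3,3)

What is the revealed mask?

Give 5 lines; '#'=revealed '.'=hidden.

Answer: ##...
##...
#....
...#.
.....

Derivation:
Click 1 (1,0) count=1: revealed 1 new [(1,0)] -> total=1
Click 2 (0,0) count=0: revealed 3 new [(0,0) (0,1) (1,1)] -> total=4
Click 3 (2,0) count=1: revealed 1 new [(2,0)] -> total=5
Click 4 (3,3) count=4: revealed 1 new [(3,3)] -> total=6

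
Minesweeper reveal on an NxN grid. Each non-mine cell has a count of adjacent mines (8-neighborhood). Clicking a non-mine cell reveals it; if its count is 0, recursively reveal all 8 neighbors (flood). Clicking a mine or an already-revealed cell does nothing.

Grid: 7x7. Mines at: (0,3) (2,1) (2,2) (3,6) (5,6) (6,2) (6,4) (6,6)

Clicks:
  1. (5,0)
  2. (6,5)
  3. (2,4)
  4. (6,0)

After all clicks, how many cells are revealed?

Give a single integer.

Click 1 (5,0) count=0: revealed 31 new [(0,4) (0,5) (0,6) (1,3) (1,4) (1,5) (1,6) (2,3) (2,4) (2,5) (2,6) (3,0) (3,1) (3,2) (3,3) (3,4) (3,5) (4,0) (4,1) (4,2) (4,3) (4,4) (4,5) (5,0) (5,1) (5,2) (5,3) (5,4) (5,5) (6,0) (6,1)] -> total=31
Click 2 (6,5) count=3: revealed 1 new [(6,5)] -> total=32
Click 3 (2,4) count=0: revealed 0 new [(none)] -> total=32
Click 4 (6,0) count=0: revealed 0 new [(none)] -> total=32

Answer: 32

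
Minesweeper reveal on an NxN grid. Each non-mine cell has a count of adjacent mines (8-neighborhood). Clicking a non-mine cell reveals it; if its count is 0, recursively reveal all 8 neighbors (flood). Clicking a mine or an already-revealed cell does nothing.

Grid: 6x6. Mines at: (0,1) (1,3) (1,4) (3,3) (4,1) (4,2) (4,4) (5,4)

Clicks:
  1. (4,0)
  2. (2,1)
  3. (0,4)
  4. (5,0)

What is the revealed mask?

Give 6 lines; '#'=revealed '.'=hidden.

Click 1 (4,0) count=1: revealed 1 new [(4,0)] -> total=1
Click 2 (2,1) count=0: revealed 9 new [(1,0) (1,1) (1,2) (2,0) (2,1) (2,2) (3,0) (3,1) (3,2)] -> total=10
Click 3 (0,4) count=2: revealed 1 new [(0,4)] -> total=11
Click 4 (5,0) count=1: revealed 1 new [(5,0)] -> total=12

Answer: ....#.
###...
###...
###...
#.....
#.....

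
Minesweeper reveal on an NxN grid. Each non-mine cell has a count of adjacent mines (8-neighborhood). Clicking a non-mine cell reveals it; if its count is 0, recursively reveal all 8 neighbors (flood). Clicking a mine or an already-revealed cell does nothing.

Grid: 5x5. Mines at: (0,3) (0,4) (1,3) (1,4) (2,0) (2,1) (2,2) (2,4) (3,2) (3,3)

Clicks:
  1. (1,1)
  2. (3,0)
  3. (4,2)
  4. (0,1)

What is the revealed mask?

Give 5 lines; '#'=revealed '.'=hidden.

Click 1 (1,1) count=3: revealed 1 new [(1,1)] -> total=1
Click 2 (3,0) count=2: revealed 1 new [(3,0)] -> total=2
Click 3 (4,2) count=2: revealed 1 new [(4,2)] -> total=3
Click 4 (0,1) count=0: revealed 5 new [(0,0) (0,1) (0,2) (1,0) (1,2)] -> total=8

Answer: ###..
###..
.....
#....
..#..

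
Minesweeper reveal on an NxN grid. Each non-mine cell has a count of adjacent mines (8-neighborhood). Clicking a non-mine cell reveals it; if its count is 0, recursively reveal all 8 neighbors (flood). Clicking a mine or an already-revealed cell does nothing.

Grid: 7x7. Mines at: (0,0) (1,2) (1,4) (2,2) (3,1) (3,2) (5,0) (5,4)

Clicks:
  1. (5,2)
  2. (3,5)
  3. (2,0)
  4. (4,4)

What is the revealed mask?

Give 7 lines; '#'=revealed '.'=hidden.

Answer: .....##
.....##
#..####
...####
.######
.###.##
.###.##

Derivation:
Click 1 (5,2) count=0: revealed 9 new [(4,1) (4,2) (4,3) (5,1) (5,2) (5,3) (6,1) (6,2) (6,3)] -> total=9
Click 2 (3,5) count=0: revealed 19 new [(0,5) (0,6) (1,5) (1,6) (2,3) (2,4) (2,5) (2,6) (3,3) (3,4) (3,5) (3,6) (4,4) (4,5) (4,6) (5,5) (5,6) (6,5) (6,6)] -> total=28
Click 3 (2,0) count=1: revealed 1 new [(2,0)] -> total=29
Click 4 (4,4) count=1: revealed 0 new [(none)] -> total=29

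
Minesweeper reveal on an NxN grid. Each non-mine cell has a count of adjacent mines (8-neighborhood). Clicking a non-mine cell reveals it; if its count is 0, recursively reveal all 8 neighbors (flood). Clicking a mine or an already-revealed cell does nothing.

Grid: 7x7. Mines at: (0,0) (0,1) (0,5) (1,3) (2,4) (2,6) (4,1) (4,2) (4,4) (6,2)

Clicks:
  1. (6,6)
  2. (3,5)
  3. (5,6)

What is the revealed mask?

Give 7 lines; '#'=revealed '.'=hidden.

Answer: .......
.......
.......
.....##
.....##
...####
...####

Derivation:
Click 1 (6,6) count=0: revealed 12 new [(3,5) (3,6) (4,5) (4,6) (5,3) (5,4) (5,5) (5,6) (6,3) (6,4) (6,5) (6,6)] -> total=12
Click 2 (3,5) count=3: revealed 0 new [(none)] -> total=12
Click 3 (5,6) count=0: revealed 0 new [(none)] -> total=12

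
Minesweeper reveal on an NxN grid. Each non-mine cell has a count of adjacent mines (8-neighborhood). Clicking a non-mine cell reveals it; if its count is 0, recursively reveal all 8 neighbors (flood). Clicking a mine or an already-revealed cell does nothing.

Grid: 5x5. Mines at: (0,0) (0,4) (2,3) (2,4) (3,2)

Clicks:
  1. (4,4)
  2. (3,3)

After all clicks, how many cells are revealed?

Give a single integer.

Answer: 4

Derivation:
Click 1 (4,4) count=0: revealed 4 new [(3,3) (3,4) (4,3) (4,4)] -> total=4
Click 2 (3,3) count=3: revealed 0 new [(none)] -> total=4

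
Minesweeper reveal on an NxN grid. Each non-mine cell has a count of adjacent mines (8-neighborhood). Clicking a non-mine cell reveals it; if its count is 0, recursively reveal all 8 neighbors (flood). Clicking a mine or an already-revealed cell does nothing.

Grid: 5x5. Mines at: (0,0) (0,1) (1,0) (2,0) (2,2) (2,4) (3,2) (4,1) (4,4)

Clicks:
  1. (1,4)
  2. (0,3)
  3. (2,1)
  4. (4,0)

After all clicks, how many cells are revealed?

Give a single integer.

Click 1 (1,4) count=1: revealed 1 new [(1,4)] -> total=1
Click 2 (0,3) count=0: revealed 5 new [(0,2) (0,3) (0,4) (1,2) (1,3)] -> total=6
Click 3 (2,1) count=4: revealed 1 new [(2,1)] -> total=7
Click 4 (4,0) count=1: revealed 1 new [(4,0)] -> total=8

Answer: 8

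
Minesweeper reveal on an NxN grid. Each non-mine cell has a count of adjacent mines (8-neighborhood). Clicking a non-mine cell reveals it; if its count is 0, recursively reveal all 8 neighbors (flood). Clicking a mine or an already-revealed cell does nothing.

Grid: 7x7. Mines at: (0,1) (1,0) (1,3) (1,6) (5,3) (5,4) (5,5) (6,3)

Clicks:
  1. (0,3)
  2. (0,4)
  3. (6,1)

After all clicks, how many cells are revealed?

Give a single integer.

Click 1 (0,3) count=1: revealed 1 new [(0,3)] -> total=1
Click 2 (0,4) count=1: revealed 1 new [(0,4)] -> total=2
Click 3 (6,1) count=0: revealed 27 new [(2,0) (2,1) (2,2) (2,3) (2,4) (2,5) (2,6) (3,0) (3,1) (3,2) (3,3) (3,4) (3,5) (3,6) (4,0) (4,1) (4,2) (4,3) (4,4) (4,5) (4,6) (5,0) (5,1) (5,2) (6,0) (6,1) (6,2)] -> total=29

Answer: 29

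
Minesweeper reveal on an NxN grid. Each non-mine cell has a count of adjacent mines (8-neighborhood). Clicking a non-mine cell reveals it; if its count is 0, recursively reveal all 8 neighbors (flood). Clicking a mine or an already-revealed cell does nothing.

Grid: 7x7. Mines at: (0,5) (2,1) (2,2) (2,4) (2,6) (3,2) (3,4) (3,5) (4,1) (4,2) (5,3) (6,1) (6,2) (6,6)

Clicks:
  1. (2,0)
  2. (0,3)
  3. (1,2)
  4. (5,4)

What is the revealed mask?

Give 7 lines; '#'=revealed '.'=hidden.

Answer: #####..
#####..
#......
.......
.......
....#..
.......

Derivation:
Click 1 (2,0) count=1: revealed 1 new [(2,0)] -> total=1
Click 2 (0,3) count=0: revealed 10 new [(0,0) (0,1) (0,2) (0,3) (0,4) (1,0) (1,1) (1,2) (1,3) (1,4)] -> total=11
Click 3 (1,2) count=2: revealed 0 new [(none)] -> total=11
Click 4 (5,4) count=1: revealed 1 new [(5,4)] -> total=12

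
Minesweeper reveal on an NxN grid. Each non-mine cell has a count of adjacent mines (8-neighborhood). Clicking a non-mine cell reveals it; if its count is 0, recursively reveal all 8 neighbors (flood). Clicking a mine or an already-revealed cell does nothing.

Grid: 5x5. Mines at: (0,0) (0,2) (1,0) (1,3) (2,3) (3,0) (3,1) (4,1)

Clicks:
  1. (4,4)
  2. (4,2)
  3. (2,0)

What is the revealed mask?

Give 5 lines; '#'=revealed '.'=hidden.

Answer: .....
.....
#....
..###
..###

Derivation:
Click 1 (4,4) count=0: revealed 6 new [(3,2) (3,3) (3,4) (4,2) (4,3) (4,4)] -> total=6
Click 2 (4,2) count=2: revealed 0 new [(none)] -> total=6
Click 3 (2,0) count=3: revealed 1 new [(2,0)] -> total=7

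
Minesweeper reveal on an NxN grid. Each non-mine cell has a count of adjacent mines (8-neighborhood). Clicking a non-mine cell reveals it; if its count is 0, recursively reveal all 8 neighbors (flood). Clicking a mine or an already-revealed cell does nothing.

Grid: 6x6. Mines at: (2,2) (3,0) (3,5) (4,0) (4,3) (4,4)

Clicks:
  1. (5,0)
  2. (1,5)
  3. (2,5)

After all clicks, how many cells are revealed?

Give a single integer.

Click 1 (5,0) count=1: revealed 1 new [(5,0)] -> total=1
Click 2 (1,5) count=0: revealed 17 new [(0,0) (0,1) (0,2) (0,3) (0,4) (0,5) (1,0) (1,1) (1,2) (1,3) (1,4) (1,5) (2,0) (2,1) (2,3) (2,4) (2,5)] -> total=18
Click 3 (2,5) count=1: revealed 0 new [(none)] -> total=18

Answer: 18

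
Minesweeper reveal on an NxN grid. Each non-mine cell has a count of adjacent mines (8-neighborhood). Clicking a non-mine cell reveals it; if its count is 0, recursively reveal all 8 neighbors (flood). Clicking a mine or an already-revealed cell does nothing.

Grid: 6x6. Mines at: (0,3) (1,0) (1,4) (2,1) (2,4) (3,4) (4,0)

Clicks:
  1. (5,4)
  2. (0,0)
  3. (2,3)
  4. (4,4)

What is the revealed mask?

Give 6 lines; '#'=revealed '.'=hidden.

Click 1 (5,4) count=0: revealed 13 new [(3,1) (3,2) (3,3) (4,1) (4,2) (4,3) (4,4) (4,5) (5,1) (5,2) (5,3) (5,4) (5,5)] -> total=13
Click 2 (0,0) count=1: revealed 1 new [(0,0)] -> total=14
Click 3 (2,3) count=3: revealed 1 new [(2,3)] -> total=15
Click 4 (4,4) count=1: revealed 0 new [(none)] -> total=15

Answer: #.....
......
...#..
.###..
.#####
.#####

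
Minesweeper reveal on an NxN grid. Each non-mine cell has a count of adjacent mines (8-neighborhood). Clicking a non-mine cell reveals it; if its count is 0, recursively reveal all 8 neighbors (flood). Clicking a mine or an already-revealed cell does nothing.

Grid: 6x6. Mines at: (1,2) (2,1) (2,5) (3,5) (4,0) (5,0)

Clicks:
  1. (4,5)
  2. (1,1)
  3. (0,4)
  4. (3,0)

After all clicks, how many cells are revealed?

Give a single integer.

Click 1 (4,5) count=1: revealed 1 new [(4,5)] -> total=1
Click 2 (1,1) count=2: revealed 1 new [(1,1)] -> total=2
Click 3 (0,4) count=0: revealed 6 new [(0,3) (0,4) (0,5) (1,3) (1,4) (1,5)] -> total=8
Click 4 (3,0) count=2: revealed 1 new [(3,0)] -> total=9

Answer: 9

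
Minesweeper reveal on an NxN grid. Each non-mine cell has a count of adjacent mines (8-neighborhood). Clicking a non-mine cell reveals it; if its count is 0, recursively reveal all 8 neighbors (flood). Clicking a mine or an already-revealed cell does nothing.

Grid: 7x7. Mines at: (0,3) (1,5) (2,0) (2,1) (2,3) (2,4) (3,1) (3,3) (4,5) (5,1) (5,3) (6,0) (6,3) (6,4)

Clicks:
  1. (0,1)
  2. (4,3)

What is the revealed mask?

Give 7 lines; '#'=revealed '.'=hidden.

Click 1 (0,1) count=0: revealed 6 new [(0,0) (0,1) (0,2) (1,0) (1,1) (1,2)] -> total=6
Click 2 (4,3) count=2: revealed 1 new [(4,3)] -> total=7

Answer: ###....
###....
.......
.......
...#...
.......
.......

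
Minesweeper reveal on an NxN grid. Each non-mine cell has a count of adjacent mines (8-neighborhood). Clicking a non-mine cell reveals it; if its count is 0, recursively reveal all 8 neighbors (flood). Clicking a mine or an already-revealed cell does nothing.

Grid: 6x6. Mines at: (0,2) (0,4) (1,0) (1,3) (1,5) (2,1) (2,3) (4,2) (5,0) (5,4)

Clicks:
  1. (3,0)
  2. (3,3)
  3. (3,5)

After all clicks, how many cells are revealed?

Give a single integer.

Answer: 8

Derivation:
Click 1 (3,0) count=1: revealed 1 new [(3,0)] -> total=1
Click 2 (3,3) count=2: revealed 1 new [(3,3)] -> total=2
Click 3 (3,5) count=0: revealed 6 new [(2,4) (2,5) (3,4) (3,5) (4,4) (4,5)] -> total=8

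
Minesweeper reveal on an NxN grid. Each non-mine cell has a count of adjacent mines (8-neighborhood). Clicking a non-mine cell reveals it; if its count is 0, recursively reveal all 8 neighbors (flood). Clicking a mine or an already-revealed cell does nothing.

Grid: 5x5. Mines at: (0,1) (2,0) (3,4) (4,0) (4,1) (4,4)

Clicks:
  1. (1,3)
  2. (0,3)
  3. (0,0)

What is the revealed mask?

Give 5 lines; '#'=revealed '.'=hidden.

Answer: #.###
.####
.####
.###.
.....

Derivation:
Click 1 (1,3) count=0: revealed 14 new [(0,2) (0,3) (0,4) (1,1) (1,2) (1,3) (1,4) (2,1) (2,2) (2,3) (2,4) (3,1) (3,2) (3,3)] -> total=14
Click 2 (0,3) count=0: revealed 0 new [(none)] -> total=14
Click 3 (0,0) count=1: revealed 1 new [(0,0)] -> total=15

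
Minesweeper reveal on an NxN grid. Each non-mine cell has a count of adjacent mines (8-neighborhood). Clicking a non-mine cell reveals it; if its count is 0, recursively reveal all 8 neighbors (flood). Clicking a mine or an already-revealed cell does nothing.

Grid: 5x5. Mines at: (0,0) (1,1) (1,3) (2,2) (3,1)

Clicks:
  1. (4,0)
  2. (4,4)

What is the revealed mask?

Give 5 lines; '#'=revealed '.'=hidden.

Click 1 (4,0) count=1: revealed 1 new [(4,0)] -> total=1
Click 2 (4,4) count=0: revealed 8 new [(2,3) (2,4) (3,2) (3,3) (3,4) (4,2) (4,3) (4,4)] -> total=9

Answer: .....
.....
...##
..###
#.###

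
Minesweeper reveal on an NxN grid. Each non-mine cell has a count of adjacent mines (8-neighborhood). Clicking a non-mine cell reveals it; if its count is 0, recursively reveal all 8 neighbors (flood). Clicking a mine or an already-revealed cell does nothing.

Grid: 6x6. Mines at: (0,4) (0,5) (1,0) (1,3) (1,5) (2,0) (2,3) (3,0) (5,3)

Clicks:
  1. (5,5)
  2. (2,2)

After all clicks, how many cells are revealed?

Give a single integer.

Answer: 9

Derivation:
Click 1 (5,5) count=0: revealed 8 new [(2,4) (2,5) (3,4) (3,5) (4,4) (4,5) (5,4) (5,5)] -> total=8
Click 2 (2,2) count=2: revealed 1 new [(2,2)] -> total=9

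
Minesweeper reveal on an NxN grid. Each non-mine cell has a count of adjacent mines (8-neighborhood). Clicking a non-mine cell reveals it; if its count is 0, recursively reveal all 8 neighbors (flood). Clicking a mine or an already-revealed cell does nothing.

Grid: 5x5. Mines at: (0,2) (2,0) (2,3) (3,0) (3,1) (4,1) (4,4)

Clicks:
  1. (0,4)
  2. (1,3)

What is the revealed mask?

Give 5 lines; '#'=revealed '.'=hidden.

Answer: ...##
...##
.....
.....
.....

Derivation:
Click 1 (0,4) count=0: revealed 4 new [(0,3) (0,4) (1,3) (1,4)] -> total=4
Click 2 (1,3) count=2: revealed 0 new [(none)] -> total=4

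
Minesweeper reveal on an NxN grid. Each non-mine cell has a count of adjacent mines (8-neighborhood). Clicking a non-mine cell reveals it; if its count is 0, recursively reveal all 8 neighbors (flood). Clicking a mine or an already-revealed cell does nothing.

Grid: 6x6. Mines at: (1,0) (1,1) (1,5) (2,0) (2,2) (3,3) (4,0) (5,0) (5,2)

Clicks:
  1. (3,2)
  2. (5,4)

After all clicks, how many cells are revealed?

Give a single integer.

Click 1 (3,2) count=2: revealed 1 new [(3,2)] -> total=1
Click 2 (5,4) count=0: revealed 10 new [(2,4) (2,5) (3,4) (3,5) (4,3) (4,4) (4,5) (5,3) (5,4) (5,5)] -> total=11

Answer: 11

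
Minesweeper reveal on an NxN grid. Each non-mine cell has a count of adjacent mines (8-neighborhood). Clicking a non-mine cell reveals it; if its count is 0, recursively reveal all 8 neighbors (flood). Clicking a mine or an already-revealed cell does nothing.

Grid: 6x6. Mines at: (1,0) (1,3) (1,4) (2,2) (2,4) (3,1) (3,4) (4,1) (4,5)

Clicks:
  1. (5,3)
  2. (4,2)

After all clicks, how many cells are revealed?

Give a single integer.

Answer: 6

Derivation:
Click 1 (5,3) count=0: revealed 6 new [(4,2) (4,3) (4,4) (5,2) (5,3) (5,4)] -> total=6
Click 2 (4,2) count=2: revealed 0 new [(none)] -> total=6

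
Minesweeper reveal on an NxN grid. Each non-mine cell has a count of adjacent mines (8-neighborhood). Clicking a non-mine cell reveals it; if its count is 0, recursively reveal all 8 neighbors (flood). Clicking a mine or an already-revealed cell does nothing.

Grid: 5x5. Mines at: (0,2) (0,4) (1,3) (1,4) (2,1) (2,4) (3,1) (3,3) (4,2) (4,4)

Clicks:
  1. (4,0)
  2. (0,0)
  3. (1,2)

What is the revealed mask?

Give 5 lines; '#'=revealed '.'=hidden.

Answer: ##...
###..
.....
.....
#....

Derivation:
Click 1 (4,0) count=1: revealed 1 new [(4,0)] -> total=1
Click 2 (0,0) count=0: revealed 4 new [(0,0) (0,1) (1,0) (1,1)] -> total=5
Click 3 (1,2) count=3: revealed 1 new [(1,2)] -> total=6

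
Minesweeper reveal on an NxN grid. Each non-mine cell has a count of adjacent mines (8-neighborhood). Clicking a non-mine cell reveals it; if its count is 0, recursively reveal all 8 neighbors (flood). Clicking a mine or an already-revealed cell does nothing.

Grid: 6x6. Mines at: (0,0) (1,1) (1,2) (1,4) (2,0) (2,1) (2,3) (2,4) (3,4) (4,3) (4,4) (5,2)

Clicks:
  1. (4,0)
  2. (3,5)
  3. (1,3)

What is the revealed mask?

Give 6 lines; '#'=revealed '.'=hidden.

Answer: ......
...#..
......
##...#
##....
##....

Derivation:
Click 1 (4,0) count=0: revealed 6 new [(3,0) (3,1) (4,0) (4,1) (5,0) (5,1)] -> total=6
Click 2 (3,5) count=3: revealed 1 new [(3,5)] -> total=7
Click 3 (1,3) count=4: revealed 1 new [(1,3)] -> total=8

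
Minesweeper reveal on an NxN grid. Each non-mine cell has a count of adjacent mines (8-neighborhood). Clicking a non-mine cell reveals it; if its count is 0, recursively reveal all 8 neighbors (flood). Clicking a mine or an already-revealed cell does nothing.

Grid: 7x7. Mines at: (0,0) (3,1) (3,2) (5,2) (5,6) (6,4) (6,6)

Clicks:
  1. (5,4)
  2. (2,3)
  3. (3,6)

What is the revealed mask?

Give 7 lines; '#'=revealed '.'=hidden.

Click 1 (5,4) count=1: revealed 1 new [(5,4)] -> total=1
Click 2 (2,3) count=1: revealed 1 new [(2,3)] -> total=2
Click 3 (3,6) count=0: revealed 27 new [(0,1) (0,2) (0,3) (0,4) (0,5) (0,6) (1,1) (1,2) (1,3) (1,4) (1,5) (1,6) (2,1) (2,2) (2,4) (2,5) (2,6) (3,3) (3,4) (3,5) (3,6) (4,3) (4,4) (4,5) (4,6) (5,3) (5,5)] -> total=29

Answer: .######
.######
.######
...####
...####
...###.
.......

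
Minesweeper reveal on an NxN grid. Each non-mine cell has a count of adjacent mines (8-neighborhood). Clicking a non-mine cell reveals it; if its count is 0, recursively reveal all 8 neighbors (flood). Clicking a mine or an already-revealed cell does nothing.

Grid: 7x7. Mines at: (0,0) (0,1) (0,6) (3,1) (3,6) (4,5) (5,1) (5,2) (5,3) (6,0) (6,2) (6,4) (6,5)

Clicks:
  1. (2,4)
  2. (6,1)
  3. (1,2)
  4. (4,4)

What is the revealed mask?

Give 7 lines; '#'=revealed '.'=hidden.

Click 1 (2,4) count=0: revealed 19 new [(0,2) (0,3) (0,4) (0,5) (1,2) (1,3) (1,4) (1,5) (2,2) (2,3) (2,4) (2,5) (3,2) (3,3) (3,4) (3,5) (4,2) (4,3) (4,4)] -> total=19
Click 2 (6,1) count=4: revealed 1 new [(6,1)] -> total=20
Click 3 (1,2) count=1: revealed 0 new [(none)] -> total=20
Click 4 (4,4) count=2: revealed 0 new [(none)] -> total=20

Answer: ..####.
..####.
..####.
..####.
..###..
.......
.#.....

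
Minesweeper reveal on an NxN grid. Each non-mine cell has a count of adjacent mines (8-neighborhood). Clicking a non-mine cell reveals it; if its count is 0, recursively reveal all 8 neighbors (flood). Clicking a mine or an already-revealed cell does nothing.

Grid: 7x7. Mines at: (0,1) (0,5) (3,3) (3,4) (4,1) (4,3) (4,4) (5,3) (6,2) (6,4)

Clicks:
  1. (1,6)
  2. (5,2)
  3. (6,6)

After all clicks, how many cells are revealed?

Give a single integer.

Click 1 (1,6) count=1: revealed 1 new [(1,6)] -> total=1
Click 2 (5,2) count=4: revealed 1 new [(5,2)] -> total=2
Click 3 (6,6) count=0: revealed 11 new [(1,5) (2,5) (2,6) (3,5) (3,6) (4,5) (4,6) (5,5) (5,6) (6,5) (6,6)] -> total=13

Answer: 13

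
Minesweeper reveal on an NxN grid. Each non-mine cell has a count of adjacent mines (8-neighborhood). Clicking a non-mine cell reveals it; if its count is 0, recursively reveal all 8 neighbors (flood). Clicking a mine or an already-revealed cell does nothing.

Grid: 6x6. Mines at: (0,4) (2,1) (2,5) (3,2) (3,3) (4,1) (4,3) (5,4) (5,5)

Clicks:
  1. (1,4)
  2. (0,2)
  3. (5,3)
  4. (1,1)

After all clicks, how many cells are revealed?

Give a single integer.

Click 1 (1,4) count=2: revealed 1 new [(1,4)] -> total=1
Click 2 (0,2) count=0: revealed 8 new [(0,0) (0,1) (0,2) (0,3) (1,0) (1,1) (1,2) (1,3)] -> total=9
Click 3 (5,3) count=2: revealed 1 new [(5,3)] -> total=10
Click 4 (1,1) count=1: revealed 0 new [(none)] -> total=10

Answer: 10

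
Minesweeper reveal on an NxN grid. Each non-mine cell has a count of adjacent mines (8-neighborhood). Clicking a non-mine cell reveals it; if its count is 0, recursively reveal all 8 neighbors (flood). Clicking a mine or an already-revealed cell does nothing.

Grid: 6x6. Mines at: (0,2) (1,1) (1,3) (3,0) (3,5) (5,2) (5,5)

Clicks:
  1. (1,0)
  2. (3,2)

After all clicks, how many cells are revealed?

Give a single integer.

Click 1 (1,0) count=1: revealed 1 new [(1,0)] -> total=1
Click 2 (3,2) count=0: revealed 12 new [(2,1) (2,2) (2,3) (2,4) (3,1) (3,2) (3,3) (3,4) (4,1) (4,2) (4,3) (4,4)] -> total=13

Answer: 13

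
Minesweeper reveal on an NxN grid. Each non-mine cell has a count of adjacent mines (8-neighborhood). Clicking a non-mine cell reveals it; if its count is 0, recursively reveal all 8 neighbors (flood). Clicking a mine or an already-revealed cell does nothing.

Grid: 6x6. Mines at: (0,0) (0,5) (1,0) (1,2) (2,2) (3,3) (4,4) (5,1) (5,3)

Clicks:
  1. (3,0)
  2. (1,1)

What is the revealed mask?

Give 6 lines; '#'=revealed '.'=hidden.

Click 1 (3,0) count=0: revealed 6 new [(2,0) (2,1) (3,0) (3,1) (4,0) (4,1)] -> total=6
Click 2 (1,1) count=4: revealed 1 new [(1,1)] -> total=7

Answer: ......
.#....
##....
##....
##....
......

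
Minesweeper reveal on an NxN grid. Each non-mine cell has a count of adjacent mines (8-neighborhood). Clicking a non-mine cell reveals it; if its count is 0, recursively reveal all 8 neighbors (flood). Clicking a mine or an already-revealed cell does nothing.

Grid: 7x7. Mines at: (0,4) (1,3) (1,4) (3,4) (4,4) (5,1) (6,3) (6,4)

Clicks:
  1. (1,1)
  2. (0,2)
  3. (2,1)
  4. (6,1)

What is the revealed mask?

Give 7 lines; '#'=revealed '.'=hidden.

Click 1 (1,1) count=0: revealed 18 new [(0,0) (0,1) (0,2) (1,0) (1,1) (1,2) (2,0) (2,1) (2,2) (2,3) (3,0) (3,1) (3,2) (3,3) (4,0) (4,1) (4,2) (4,3)] -> total=18
Click 2 (0,2) count=1: revealed 0 new [(none)] -> total=18
Click 3 (2,1) count=0: revealed 0 new [(none)] -> total=18
Click 4 (6,1) count=1: revealed 1 new [(6,1)] -> total=19

Answer: ###....
###....
####...
####...
####...
.......
.#.....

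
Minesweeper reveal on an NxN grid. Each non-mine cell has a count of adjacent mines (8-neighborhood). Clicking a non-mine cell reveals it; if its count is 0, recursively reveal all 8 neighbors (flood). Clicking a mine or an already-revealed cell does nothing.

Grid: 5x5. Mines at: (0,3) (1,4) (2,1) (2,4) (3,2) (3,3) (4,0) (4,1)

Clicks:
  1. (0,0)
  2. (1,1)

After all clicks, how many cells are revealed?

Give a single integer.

Answer: 6

Derivation:
Click 1 (0,0) count=0: revealed 6 new [(0,0) (0,1) (0,2) (1,0) (1,1) (1,2)] -> total=6
Click 2 (1,1) count=1: revealed 0 new [(none)] -> total=6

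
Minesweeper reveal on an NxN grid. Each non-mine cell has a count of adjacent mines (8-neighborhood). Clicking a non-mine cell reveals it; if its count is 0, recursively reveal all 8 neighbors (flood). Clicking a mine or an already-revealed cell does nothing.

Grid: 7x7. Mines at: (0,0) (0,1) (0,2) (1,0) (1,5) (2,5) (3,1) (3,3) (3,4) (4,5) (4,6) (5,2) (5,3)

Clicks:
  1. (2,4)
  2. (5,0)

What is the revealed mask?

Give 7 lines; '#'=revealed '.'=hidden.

Answer: .......
.......
....#..
.......
##.....
##.....
##.....

Derivation:
Click 1 (2,4) count=4: revealed 1 new [(2,4)] -> total=1
Click 2 (5,0) count=0: revealed 6 new [(4,0) (4,1) (5,0) (5,1) (6,0) (6,1)] -> total=7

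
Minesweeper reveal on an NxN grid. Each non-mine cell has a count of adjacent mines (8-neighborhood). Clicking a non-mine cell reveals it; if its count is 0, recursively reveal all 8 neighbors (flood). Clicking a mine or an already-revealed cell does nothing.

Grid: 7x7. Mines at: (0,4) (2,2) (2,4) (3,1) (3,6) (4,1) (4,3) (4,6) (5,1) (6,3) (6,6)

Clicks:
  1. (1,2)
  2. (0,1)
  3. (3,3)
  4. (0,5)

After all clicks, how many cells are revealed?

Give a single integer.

Click 1 (1,2) count=1: revealed 1 new [(1,2)] -> total=1
Click 2 (0,1) count=0: revealed 9 new [(0,0) (0,1) (0,2) (0,3) (1,0) (1,1) (1,3) (2,0) (2,1)] -> total=10
Click 3 (3,3) count=3: revealed 1 new [(3,3)] -> total=11
Click 4 (0,5) count=1: revealed 1 new [(0,5)] -> total=12

Answer: 12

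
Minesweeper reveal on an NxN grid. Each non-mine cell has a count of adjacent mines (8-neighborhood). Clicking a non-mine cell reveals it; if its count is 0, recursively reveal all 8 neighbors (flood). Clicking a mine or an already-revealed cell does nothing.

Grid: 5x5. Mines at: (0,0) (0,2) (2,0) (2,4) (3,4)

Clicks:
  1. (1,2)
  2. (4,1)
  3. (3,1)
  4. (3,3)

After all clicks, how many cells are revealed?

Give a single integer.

Click 1 (1,2) count=1: revealed 1 new [(1,2)] -> total=1
Click 2 (4,1) count=0: revealed 13 new [(1,1) (1,3) (2,1) (2,2) (2,3) (3,0) (3,1) (3,2) (3,3) (4,0) (4,1) (4,2) (4,3)] -> total=14
Click 3 (3,1) count=1: revealed 0 new [(none)] -> total=14
Click 4 (3,3) count=2: revealed 0 new [(none)] -> total=14

Answer: 14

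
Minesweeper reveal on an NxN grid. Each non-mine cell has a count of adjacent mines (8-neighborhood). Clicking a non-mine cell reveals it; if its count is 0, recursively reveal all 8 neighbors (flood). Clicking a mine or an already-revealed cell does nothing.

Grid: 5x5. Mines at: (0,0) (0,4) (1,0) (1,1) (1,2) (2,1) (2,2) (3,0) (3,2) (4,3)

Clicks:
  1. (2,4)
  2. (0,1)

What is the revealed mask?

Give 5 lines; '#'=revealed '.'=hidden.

Answer: .#...
...##
...##
...##
.....

Derivation:
Click 1 (2,4) count=0: revealed 6 new [(1,3) (1,4) (2,3) (2,4) (3,3) (3,4)] -> total=6
Click 2 (0,1) count=4: revealed 1 new [(0,1)] -> total=7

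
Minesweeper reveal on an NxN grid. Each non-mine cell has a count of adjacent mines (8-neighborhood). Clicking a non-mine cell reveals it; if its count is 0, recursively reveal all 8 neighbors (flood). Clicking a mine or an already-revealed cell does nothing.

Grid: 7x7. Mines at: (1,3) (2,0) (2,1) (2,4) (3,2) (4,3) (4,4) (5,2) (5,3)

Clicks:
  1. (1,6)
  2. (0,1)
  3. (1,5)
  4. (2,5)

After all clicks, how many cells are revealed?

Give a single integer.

Answer: 24

Derivation:
Click 1 (1,6) count=0: revealed 18 new [(0,4) (0,5) (0,6) (1,4) (1,5) (1,6) (2,5) (2,6) (3,5) (3,6) (4,5) (4,6) (5,4) (5,5) (5,6) (6,4) (6,5) (6,6)] -> total=18
Click 2 (0,1) count=0: revealed 6 new [(0,0) (0,1) (0,2) (1,0) (1,1) (1,2)] -> total=24
Click 3 (1,5) count=1: revealed 0 new [(none)] -> total=24
Click 4 (2,5) count=1: revealed 0 new [(none)] -> total=24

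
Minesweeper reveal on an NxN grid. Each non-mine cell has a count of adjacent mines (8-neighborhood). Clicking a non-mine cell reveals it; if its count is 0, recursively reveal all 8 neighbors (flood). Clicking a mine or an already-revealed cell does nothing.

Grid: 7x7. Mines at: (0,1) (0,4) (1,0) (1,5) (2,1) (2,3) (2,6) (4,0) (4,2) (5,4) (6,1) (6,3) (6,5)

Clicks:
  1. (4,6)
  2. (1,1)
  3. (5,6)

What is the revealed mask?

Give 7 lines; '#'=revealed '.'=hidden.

Answer: .......
.#.....
.......
.....##
.....##
.....##
.......

Derivation:
Click 1 (4,6) count=0: revealed 6 new [(3,5) (3,6) (4,5) (4,6) (5,5) (5,6)] -> total=6
Click 2 (1,1) count=3: revealed 1 new [(1,1)] -> total=7
Click 3 (5,6) count=1: revealed 0 new [(none)] -> total=7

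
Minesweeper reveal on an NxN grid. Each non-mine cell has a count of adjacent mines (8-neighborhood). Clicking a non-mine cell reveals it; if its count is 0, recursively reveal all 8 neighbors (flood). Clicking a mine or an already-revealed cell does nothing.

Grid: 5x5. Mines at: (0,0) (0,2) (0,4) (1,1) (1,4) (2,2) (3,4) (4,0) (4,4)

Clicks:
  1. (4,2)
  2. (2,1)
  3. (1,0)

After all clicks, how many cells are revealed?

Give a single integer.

Answer: 8

Derivation:
Click 1 (4,2) count=0: revealed 6 new [(3,1) (3,2) (3,3) (4,1) (4,2) (4,3)] -> total=6
Click 2 (2,1) count=2: revealed 1 new [(2,1)] -> total=7
Click 3 (1,0) count=2: revealed 1 new [(1,0)] -> total=8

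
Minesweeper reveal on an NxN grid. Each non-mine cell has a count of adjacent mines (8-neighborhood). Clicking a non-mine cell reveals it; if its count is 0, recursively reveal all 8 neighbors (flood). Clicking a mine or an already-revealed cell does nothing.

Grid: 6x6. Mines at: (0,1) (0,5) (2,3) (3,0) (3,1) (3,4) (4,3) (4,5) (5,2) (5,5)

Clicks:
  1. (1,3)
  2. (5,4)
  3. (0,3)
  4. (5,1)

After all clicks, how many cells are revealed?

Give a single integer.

Click 1 (1,3) count=1: revealed 1 new [(1,3)] -> total=1
Click 2 (5,4) count=3: revealed 1 new [(5,4)] -> total=2
Click 3 (0,3) count=0: revealed 5 new [(0,2) (0,3) (0,4) (1,2) (1,4)] -> total=7
Click 4 (5,1) count=1: revealed 1 new [(5,1)] -> total=8

Answer: 8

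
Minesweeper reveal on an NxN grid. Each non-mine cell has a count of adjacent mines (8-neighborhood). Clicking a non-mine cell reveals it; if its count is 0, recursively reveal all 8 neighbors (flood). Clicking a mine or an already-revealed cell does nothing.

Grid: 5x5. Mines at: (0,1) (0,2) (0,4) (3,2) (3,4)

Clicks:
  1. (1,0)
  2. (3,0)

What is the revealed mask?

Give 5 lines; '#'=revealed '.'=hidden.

Answer: .....
##...
##...
##...
##...

Derivation:
Click 1 (1,0) count=1: revealed 1 new [(1,0)] -> total=1
Click 2 (3,0) count=0: revealed 7 new [(1,1) (2,0) (2,1) (3,0) (3,1) (4,0) (4,1)] -> total=8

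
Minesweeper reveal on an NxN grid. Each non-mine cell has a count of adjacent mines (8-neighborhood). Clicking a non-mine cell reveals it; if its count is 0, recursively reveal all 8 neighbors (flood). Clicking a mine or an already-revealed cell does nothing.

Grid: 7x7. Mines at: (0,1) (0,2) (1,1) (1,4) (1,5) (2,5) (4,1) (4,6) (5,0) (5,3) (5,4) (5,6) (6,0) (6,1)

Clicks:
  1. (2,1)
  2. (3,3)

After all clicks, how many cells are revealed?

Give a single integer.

Click 1 (2,1) count=1: revealed 1 new [(2,1)] -> total=1
Click 2 (3,3) count=0: revealed 9 new [(2,2) (2,3) (2,4) (3,2) (3,3) (3,4) (4,2) (4,3) (4,4)] -> total=10

Answer: 10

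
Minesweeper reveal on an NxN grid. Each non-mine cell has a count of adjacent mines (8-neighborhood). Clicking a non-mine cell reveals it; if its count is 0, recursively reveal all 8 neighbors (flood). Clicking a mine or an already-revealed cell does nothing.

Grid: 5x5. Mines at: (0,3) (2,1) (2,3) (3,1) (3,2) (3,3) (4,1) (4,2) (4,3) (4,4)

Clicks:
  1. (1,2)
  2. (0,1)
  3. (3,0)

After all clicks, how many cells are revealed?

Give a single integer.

Click 1 (1,2) count=3: revealed 1 new [(1,2)] -> total=1
Click 2 (0,1) count=0: revealed 5 new [(0,0) (0,1) (0,2) (1,0) (1,1)] -> total=6
Click 3 (3,0) count=3: revealed 1 new [(3,0)] -> total=7

Answer: 7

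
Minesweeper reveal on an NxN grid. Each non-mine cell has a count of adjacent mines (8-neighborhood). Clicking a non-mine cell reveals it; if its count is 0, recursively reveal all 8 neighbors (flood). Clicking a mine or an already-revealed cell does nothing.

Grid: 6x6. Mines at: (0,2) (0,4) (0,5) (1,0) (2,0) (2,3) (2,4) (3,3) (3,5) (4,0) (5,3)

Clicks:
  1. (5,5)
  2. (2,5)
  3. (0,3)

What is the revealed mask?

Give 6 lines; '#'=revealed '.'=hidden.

Click 1 (5,5) count=0: revealed 4 new [(4,4) (4,5) (5,4) (5,5)] -> total=4
Click 2 (2,5) count=2: revealed 1 new [(2,5)] -> total=5
Click 3 (0,3) count=2: revealed 1 new [(0,3)] -> total=6

Answer: ...#..
......
.....#
......
....##
....##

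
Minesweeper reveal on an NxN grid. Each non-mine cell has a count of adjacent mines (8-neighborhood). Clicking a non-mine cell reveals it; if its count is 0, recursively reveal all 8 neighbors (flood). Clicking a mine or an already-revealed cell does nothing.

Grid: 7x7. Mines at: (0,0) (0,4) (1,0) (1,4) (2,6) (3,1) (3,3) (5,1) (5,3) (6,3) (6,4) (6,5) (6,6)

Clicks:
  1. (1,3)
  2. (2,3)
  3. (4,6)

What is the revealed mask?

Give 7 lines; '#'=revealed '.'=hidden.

Click 1 (1,3) count=2: revealed 1 new [(1,3)] -> total=1
Click 2 (2,3) count=2: revealed 1 new [(2,3)] -> total=2
Click 3 (4,6) count=0: revealed 9 new [(3,4) (3,5) (3,6) (4,4) (4,5) (4,6) (5,4) (5,5) (5,6)] -> total=11

Answer: .......
...#...
...#...
....###
....###
....###
.......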